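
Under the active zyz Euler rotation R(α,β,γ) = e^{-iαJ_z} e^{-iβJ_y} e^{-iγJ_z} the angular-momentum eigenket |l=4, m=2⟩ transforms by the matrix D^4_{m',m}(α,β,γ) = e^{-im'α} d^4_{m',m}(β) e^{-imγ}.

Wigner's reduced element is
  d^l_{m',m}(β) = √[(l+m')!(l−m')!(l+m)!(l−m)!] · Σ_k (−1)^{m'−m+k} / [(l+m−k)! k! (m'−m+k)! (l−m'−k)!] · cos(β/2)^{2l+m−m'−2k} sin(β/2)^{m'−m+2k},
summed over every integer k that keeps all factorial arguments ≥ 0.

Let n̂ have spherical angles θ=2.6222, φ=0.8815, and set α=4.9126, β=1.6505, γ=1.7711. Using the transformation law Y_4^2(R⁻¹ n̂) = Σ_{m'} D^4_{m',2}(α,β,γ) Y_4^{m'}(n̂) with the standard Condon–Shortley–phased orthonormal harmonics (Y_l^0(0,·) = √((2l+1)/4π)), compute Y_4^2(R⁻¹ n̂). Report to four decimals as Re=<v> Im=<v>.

Re=0.1694 Im=0.0750

Need the full column D^4_{m',2} for m'=−4..4 at α=4.9126, β=1.6505, γ=1.7711.
cos(β/2)=0.678373, sin(β/2)=0.734717
d^4_{-4,2}: single k=6 term ⇒ +0.383035;  D = -0.352763-0.149244i
d^4_{-3,2}: k∈[5..6] ⇒ +0.750228 -0.293343 = +0.456885;  D = +0.090781-0.447776i
d^4_{-2,2}: k∈[4..6] ⇒ +0.925652 -0.868642 +0.084911 = +0.141921;  D = +0.141921-0.000026i
d^4_{-1,2}: k∈[3..5] ⇒ +0.805786 -1.417797 +0.332619 = -0.279392;  D = -0.055615-0.273801i
d^4_{0,2}: k∈[2..4] ⇒ +0.499085 -1.561156 +0.686722 = -0.375349;  D = +0.345631-0.146378i
d^4_{1,2}: k∈[1..3] ⇒ +0.206081 -1.208679 +0.945198 = -0.057400;  D = +0.032449+0.047348i
d^4_{2,2}: k∈[0..2] ⇒ +0.044849 -0.631298 +0.925652 = +0.339202;  D = +0.236074-0.243572i
d^4_{3,2}: k∈[0..1] ⇒ -0.181746 +0.639573 = +0.457827;  D = +0.385554+0.246887i
d^4_{4,2}: single k=0 term ⇒ +0.278376;  D = -0.100495+0.259604i
Y_4^{m'}(θ=2.6222,φ=0.8815) and Σ D·Y over m':
  (-0.3528-0.1492i)·(-0.0249+0.0101i)  (+0.0908-0.4478i)·(+0.1168+0.0634i)  (+0.1419-0.0000i)·(-0.0673-0.3459i)  (-0.0556-0.2738i)·(-0.2950+0.3579i)  (+0.3456-0.1464i)·(+0.0285+0.0000i)  (+0.0324+0.0473i)·(+0.2950+0.3579i)  (+0.2361-0.2436i)·(-0.0673+0.3459i)  (+0.3856+0.2469i)·(-0.1168+0.0634i)  (-0.1005+0.2596i)·(-0.0249-0.0101i)
Y_4^2(R⁻¹ n̂) = +0.169399+0.074995i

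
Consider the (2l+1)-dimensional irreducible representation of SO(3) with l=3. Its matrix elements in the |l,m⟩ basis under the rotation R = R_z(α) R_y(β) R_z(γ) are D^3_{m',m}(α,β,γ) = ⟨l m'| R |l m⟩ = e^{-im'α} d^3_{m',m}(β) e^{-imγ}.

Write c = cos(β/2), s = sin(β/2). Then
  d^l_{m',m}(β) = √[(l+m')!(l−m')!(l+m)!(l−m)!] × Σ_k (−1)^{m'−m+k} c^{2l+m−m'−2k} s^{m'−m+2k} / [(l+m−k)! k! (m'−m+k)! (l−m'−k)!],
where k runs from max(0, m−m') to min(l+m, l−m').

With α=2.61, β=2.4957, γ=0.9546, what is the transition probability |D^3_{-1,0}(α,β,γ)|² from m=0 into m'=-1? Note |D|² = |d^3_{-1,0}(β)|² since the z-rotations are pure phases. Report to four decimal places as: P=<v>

First d^3_{-1,0}(β=2.4957), then the phase factors e^{-i(-1)α} and e^{-i(0)γ}:
With c≡cos(β/2)=0.317362 and s≡sin(β/2)=0.948304, N=[2·24·6·6]^{1/2}=41.569219
k∈{1,2,3} keeps every argument non-negative
  k=1: (−1)^0·41.5692/(12)·0.3174^5·0.9483^1 = +0.010576
  k=2: (−1)^1·41.5692/(4)·0.3174^3·0.9483^3 = -0.283283
  k=3: (−1)^2·41.5692/(12)·0.3174^1·0.9483^5 = +0.843110
d^3_{-1,0}(2.4957) = +0.010576 -0.283283 +0.843110 = +0.570404
|D^3_{-1,0}|² = |d^3_{-1,0}(β)|² = (+0.570404)² = 0.325360 (the z-rotation phases have unit modulus)

P=0.3254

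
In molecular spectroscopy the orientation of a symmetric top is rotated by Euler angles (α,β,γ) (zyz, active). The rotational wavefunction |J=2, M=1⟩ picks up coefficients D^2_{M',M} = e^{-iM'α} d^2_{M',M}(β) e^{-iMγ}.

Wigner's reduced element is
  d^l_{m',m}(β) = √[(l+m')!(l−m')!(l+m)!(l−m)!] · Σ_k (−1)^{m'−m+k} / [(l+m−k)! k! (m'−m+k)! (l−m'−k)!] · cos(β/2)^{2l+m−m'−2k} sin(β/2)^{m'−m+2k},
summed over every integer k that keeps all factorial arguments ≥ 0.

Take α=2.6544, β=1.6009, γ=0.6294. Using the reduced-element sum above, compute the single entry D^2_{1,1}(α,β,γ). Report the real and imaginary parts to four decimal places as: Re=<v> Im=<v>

D^2_{1,1}(2.6544,1.6009,0.6294) = e^{-i·1·2.6544}·d^2_{1,1}(1.6009)·e^{-i·1·0.6294}. Compute d first:
With c≡cos(β/2)=0.696384 and s≡sin(β/2)=0.717670, N=[6·1·6·1]^{1/2}=6.000000
The bounds max(0,m−m')=0 and min(l+m,l−m')=1 give 2 terms
  k=0: (−1)^0·6.0000/(6)·0.6964^4·0.7177^0 = +0.235177
  k=1: (−1)^1·6.0000/(2)·0.6964^2·0.7177^2 = -0.749321
d^2_{1,1}(1.6009) = +0.235177 -0.749321 = -0.514144
D = (-0.883651-0.468147i)·(-0.514144)·(+0.808381-0.588660i) = +0.508954-0.072869i

Re=0.5090 Im=-0.0729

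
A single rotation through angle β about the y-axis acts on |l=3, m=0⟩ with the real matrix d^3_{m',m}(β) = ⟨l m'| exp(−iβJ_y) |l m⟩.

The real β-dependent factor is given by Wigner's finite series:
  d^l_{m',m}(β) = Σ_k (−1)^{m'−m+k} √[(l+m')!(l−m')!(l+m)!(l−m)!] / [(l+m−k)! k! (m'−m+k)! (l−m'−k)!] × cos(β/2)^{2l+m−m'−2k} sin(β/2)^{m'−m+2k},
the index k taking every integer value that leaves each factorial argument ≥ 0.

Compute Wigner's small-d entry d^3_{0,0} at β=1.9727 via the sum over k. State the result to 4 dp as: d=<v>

d=0.4371

d^3_{0,0}(β=1.9727) via Wigner's sum:
Half-angle: c=0.551738, s=0.834018. N=√(6·6·6·6)=36.000000
k: max(0,(0)−(0))=0 … min(3+(0),3−(0))=3
  k=0: (−1)^0·36.0000/(36)·0.5517^6·0.8340^0 = +0.028210
  k=1: (−1)^1·36.0000/(4)·0.5517^4·0.8340^2 = -0.580128
  k=2: (−1)^2·36.0000/(4)·0.5517^2·0.8340^4 = +1.325589
  k=3: (−1)^3·36.0000/(36)·0.5517^0·0.8340^6 = -0.336552
d^3_{0,0}(1.9727) = +0.028210 -0.580128 +1.325589 -0.336552 = +0.437119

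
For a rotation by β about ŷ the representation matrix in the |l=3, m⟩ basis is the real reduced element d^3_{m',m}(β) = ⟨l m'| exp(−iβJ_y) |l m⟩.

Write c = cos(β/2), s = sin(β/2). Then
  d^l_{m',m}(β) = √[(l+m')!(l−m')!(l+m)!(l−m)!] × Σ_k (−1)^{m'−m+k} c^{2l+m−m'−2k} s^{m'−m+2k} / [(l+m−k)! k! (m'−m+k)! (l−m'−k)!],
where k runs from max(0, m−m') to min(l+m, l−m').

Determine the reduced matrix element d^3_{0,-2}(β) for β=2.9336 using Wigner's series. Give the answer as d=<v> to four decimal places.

d=-0.0571

d^3_{0,-2}(β=2.9336) via Wigner's sum:
c=cos(2.9336/2)=0.103809, s=sin(2.9336/2)=0.994597; N=√[6·6·1·120]=65.726707
Admissible k: 0..1 (factorial args all ≥0)
  k=0: (−1)^2·65.7267/(12)·0.1038^4·0.9946^2 = +0.000629
  k=1: (−1)^3·65.7267/(12)·0.1038^2·0.9946^4 = -0.057759
d^3_{0,-2}(2.9336) = +0.000629 -0.057759 = -0.057130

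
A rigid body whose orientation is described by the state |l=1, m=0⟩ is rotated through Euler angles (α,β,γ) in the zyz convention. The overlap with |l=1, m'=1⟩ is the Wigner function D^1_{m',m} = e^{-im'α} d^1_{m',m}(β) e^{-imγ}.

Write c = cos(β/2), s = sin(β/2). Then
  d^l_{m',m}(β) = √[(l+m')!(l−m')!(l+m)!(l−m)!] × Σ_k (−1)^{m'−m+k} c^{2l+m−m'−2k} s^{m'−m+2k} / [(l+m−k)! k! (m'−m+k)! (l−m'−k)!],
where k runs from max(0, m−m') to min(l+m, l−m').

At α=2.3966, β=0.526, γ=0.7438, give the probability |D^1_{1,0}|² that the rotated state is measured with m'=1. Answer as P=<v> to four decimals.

P=0.1260

D^1_{1,0}(2.3966,0.526,0.7438) = e^{-i·1·2.3966}·d^1_{1,0}(0.526)·e^{-i·0·0.7438}. Compute d first:
With c≡cos(β/2)=0.965614 and s≡sin(β/2)=0.259979, N=[2·1·1·1]^{1/2}=1.414214
k: max(0,(0)−(1))=0 … min(1+(0),1−(1))=0
  k=0: (−1)^1·1.4142/(1)·0.9656^1·0.2600^1 = -0.355023
d^1_{1,0}(0.526) = -0.355023
|D^1_{1,0}|² = |d^1_{1,0}(β)|² = (-0.355023)² = 0.126041 (the z-rotation phases have unit modulus)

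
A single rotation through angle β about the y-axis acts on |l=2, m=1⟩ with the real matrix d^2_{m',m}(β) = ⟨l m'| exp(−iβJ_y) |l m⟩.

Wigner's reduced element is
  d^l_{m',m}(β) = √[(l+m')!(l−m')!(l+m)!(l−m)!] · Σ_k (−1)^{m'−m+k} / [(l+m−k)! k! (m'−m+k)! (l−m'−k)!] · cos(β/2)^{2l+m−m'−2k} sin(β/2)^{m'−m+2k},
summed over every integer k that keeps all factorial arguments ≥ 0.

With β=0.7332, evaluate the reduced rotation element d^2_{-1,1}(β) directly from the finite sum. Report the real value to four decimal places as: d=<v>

d=0.3194

d^2_{-1,1}(β=0.7332) via Wigner's sum:
Half-angle: c=0.933551, s=0.358443. N=√(1·6·6·1)=6.000000
k∈{2,3} keeps every argument non-negative
  k=2: (−1)^0·6.0000/(2)·0.9336^2·0.3584^2 = +0.335922
  k=3: (−1)^1·6.0000/(6)·0.9336^0·0.3584^4 = -0.016508
d^2_{-1,1}(0.7332) = +0.335922 -0.016508 = +0.319415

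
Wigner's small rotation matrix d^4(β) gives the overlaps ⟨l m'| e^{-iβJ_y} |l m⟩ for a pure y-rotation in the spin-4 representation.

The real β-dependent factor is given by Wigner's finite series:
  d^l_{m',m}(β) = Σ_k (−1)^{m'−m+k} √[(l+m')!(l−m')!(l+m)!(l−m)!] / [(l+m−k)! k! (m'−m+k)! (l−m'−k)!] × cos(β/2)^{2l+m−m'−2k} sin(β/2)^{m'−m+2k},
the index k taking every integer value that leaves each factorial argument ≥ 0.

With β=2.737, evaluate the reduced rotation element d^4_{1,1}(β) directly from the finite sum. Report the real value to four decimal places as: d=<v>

d^4_{1,1}(β=2.737) via Wigner's sum:
With c≡cos(β/2)=0.200919 and s≡sin(β/2)=0.979608, N=[120·6·120·6]^{1/2}=720.000000
k∈{0,1,2,3} keeps every argument non-negative
  k=0: (−1)^0·720.0000/(720)·0.2009^8·0.9796^0 = +0.000003
  k=1: (−1)^1·720.0000/(48)·0.2009^6·0.9796^2 = -0.000947
  k=2: (−1)^2·720.0000/(24)·0.2009^4·0.9796^4 = +0.045021
  k=3: (−1)^3·720.0000/(72)·0.2009^2·0.9796^6 = -0.356744
d^4_{1,1}(2.737) = +0.000003 -0.000947 +0.045021 -0.356744 = -0.312667

d=-0.3127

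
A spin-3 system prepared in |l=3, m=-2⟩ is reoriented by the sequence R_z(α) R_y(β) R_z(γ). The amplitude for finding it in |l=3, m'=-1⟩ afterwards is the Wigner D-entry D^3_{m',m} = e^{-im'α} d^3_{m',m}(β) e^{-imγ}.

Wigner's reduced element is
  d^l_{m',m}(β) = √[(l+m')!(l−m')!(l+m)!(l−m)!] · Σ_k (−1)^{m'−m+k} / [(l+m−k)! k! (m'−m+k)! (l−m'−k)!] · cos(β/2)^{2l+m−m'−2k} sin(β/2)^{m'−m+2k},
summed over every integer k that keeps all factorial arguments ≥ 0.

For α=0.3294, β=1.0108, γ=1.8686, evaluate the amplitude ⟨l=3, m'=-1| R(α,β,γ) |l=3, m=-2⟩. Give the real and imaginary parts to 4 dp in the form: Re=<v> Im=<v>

Split into d^3_{-1,-2}(β=1.0108) × two z-phases.
c=cos(1.0108/2)=0.874981, s=sin(1.0108/2)=0.484157; N=√[2·24·1·120]=75.894664
Admissible k: 0..1 (factorial args all ≥0)
  k=0: (−1)^1·75.8947/(24)·0.8750^5·0.4842^1 = -0.785198
  k=1: (−1)^2·75.8947/(12)·0.8750^3·0.4842^3 = +0.480823
d^3_{-1,-2}(1.0108) = -0.785198 +0.480823 = -0.304375
D = (+0.946237+0.323475i)·(-0.304375)·(-0.827808-0.561012i) = +0.183182+0.243082i

Re=0.1832 Im=0.2431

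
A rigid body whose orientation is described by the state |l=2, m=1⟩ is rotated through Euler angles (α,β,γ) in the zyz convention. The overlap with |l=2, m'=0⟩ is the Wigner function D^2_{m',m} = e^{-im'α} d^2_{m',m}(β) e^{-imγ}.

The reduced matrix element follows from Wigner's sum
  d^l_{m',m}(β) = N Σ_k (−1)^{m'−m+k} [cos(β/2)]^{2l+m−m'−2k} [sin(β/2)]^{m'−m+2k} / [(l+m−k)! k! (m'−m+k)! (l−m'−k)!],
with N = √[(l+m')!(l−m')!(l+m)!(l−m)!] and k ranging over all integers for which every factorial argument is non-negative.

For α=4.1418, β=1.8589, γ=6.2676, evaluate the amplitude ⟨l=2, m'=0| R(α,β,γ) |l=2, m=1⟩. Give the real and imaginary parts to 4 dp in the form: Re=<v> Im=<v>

First d^2_{0,1}(β=1.8589), then the phase factors e^{-i(0)α} and e^{-i(1)γ}:
Half-angle: c=0.598275, s=0.801291. N=√(2·2·6·1)=4.898979
Admissible k: 1..2 (factorial args all ≥0)
  k=1: (−1)^0·4.8990/(2)·0.5983^3·0.8013^1 = +0.420308
  k=2: (−1)^1·4.8990/(2)·0.5983^1·0.8013^3 = -0.753958
d^2_{0,1}(1.8589) = +0.420308 -0.753958 = -0.333650
Phases: e^{-i·(0)·4.1418}=+1.000000+0.000000i, e^{-i·(1)·6.2676}=+0.999879+0.015585i ⇒ D=-0.333609-0.005200i

Re=-0.3336 Im=-0.0052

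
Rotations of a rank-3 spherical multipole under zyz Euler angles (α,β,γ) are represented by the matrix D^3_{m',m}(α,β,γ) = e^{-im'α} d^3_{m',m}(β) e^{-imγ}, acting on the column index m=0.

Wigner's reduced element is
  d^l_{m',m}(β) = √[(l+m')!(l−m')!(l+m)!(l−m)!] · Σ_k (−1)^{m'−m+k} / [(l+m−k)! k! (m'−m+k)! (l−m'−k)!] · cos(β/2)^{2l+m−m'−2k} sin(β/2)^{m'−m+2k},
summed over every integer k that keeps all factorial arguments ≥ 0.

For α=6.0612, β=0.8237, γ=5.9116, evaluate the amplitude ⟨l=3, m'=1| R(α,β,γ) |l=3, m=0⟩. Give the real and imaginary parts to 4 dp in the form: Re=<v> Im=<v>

Split into d^3_{1,0}(β=0.8237) × two z-phases.
Half-angle: c=0.916382, s=0.400305. N=√(24·2·6·6)=41.569219
k∈{0,1,2} keeps every argument non-negative
  k=0: (−1)^1·41.5692/(12)·0.9164^5·0.4003^1 = -0.896116
  k=1: (−1)^2·41.5692/(4)·0.9164^3·0.4003^3 = +0.512998
  k=2: (−1)^3·41.5692/(12)·0.9164^1·0.4003^5 = -0.032631
d^3_{1,0}(0.8237) = -0.896116 +0.512998 -0.032631 = -0.415749
D = (+0.975462+0.220167i)·(-0.415749)·(+1.000000+0.000000i) = -0.405548-0.091534i

Re=-0.4055 Im=-0.0915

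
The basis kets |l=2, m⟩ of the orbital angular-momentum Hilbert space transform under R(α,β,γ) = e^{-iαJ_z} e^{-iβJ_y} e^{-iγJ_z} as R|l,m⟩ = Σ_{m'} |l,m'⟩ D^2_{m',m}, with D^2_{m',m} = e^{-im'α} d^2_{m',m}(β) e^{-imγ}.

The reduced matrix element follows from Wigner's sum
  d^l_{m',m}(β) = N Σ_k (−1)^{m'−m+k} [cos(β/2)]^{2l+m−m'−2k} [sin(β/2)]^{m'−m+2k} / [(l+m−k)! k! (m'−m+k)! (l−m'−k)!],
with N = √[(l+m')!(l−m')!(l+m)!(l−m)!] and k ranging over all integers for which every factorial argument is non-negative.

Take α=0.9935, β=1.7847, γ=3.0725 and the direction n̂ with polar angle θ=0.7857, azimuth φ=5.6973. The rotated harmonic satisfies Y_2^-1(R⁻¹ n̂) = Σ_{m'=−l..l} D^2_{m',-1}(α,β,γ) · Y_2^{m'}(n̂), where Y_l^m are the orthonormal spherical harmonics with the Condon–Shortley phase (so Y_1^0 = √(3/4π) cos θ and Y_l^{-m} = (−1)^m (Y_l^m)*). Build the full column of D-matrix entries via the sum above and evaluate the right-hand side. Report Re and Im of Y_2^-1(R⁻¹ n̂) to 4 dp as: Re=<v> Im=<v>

Need the full column D^2_{m',-1} for m'=−2..2 at α=0.9935, β=1.7847, γ=3.0725.
cos(β/2)=0.627584, sin(β/2)=0.778549
d^2_{-2,-1}: single k=1 term ⇒ +0.384886;  D = +0.130931-0.361931i
d^2_{-1,-1}: k∈[0..1] ⇒ +0.155127 -0.716204 = -0.561077;  D = +0.337941+0.447887i
d^2_{0,-1}: k∈[0..1] ⇒ -0.471387 +0.725446 = +0.254059;  D = -0.253453+0.017540i
d^2_{1,-1}: k∈[0..1] ⇒ +0.716204 -0.367403 = +0.348801;  D = -0.169729+0.304719i
d^2_{2,-1}: single k=0 term ⇒ -0.592324;  D = -0.276302-0.523932i
Y_2^{m'}(θ=0.7857,φ=5.6973) and Σ D·Y over m':
  (+0.1309-0.3619i)·(+0.0751+0.1781i)  (+0.3379+0.4479i)·(+0.3219+0.2136i)  (-0.2535+0.0175i)·(+0.1574+0.0000i)  (-0.1697+0.3047i)·(-0.3219+0.2136i)  (-0.2763-0.5239i)·(+0.0751-0.1781i)
Y_2^-1(R⁻¹ n̂) = -0.077010+0.090771i

Re=-0.0770 Im=0.0908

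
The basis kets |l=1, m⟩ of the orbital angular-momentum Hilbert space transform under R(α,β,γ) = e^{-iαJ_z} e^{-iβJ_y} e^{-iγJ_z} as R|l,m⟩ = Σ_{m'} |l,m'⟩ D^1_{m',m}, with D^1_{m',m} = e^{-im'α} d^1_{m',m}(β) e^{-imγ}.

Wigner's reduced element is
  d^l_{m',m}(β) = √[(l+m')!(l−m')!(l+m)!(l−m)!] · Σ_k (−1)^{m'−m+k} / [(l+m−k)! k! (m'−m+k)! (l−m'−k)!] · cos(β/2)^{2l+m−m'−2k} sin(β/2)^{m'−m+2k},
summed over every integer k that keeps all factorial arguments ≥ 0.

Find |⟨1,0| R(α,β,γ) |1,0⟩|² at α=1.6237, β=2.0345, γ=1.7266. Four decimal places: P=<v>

First d^1_{0,0}(β=2.0345), then the phase factors e^{-i(0)α} and e^{-i(0)γ}:
With c≡cos(β/2)=0.525707 and s≡sin(β/2)=0.850666, N=[1·1·1·1]^{1/2}=1.000000
k: max(0,(0)−(0))=0 … min(1+(0),1−(0))=1
  k=0: (−1)^0·1.0000/(1)·0.5257^2·0.8507^0 = +0.276368
  k=1: (−1)^1·1.0000/(1)·0.5257^0·0.8507^2 = -0.723632
d^1_{0,0}(2.0345) = +0.276368 -0.723632 = -0.447264
|D^1_{0,0}|² = |d^1_{0,0}(β)|² = (-0.447264)² = 0.200045 (the z-rotation phases have unit modulus)

P=0.2000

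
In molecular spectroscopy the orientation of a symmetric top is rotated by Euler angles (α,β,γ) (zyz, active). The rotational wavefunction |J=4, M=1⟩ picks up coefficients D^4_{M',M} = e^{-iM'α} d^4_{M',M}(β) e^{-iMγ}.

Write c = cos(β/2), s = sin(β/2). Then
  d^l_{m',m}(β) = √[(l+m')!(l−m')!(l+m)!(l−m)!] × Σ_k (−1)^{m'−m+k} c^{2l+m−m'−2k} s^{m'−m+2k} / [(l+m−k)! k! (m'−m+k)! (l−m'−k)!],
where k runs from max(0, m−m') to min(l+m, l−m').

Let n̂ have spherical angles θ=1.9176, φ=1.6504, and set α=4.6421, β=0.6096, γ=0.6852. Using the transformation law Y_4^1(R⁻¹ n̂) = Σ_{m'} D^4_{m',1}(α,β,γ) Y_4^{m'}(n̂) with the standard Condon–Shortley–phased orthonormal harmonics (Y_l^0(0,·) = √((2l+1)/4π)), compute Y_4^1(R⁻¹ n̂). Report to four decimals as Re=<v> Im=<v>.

Need the full column D^4_{m',1} for m'=−4..4 at α=4.6421, β=0.6096, γ=0.6852.
cos(β/2)=0.953907, sin(β/2)=0.300102
d^4_{-4,1}: single k=5 term ⇒ +0.015811;  D = +0.008985-0.013010i
d^4_{-3,1}: k∈[4..5] ⇒ +0.088843 -0.005276 = +0.083567;  D = +0.065255+0.052203i
d^4_{-2,1}: k∈[3..5] ⇒ +0.301893 -0.044820 +0.000887 = +0.257961;  D = -0.174893+0.189620i
d^4_{-1,1}: k∈[2..5] ⇒ +0.678539 -0.201476 +0.009971 -0.000066 = +0.486968;  D = -0.333887-0.354482i
d^4_{0,1}: k∈[1..4] ⇒ +0.964554 -0.572802 +0.056693 -0.000935 = +0.447510;  D = +0.346504-0.283197i
d^4_{1,1}: k∈[0..3] ⇒ +0.685564 -1.017809 +0.201476 -0.006647 = -0.137416;  D = -0.079273-0.112245i
d^4_{2,1}: k∈[0..2] ⇒ -0.915057 +0.452840 -0.029880 = -0.492097;  D = +0.420902-0.254953i
d^4_{3,1}: k∈[0..1] ⇒ +0.538574 -0.088843 = +0.449731;  D = -0.205413-0.400080i
d^4_{4,1}: single k=0 term ⇒ -0.159747;  D = -0.146884+0.062803i
Y_4^{m'}(θ=1.9176,φ=1.6504) and Σ D·Y over m':
  (+0.0090-0.0130i)·(+0.3288-0.1084i)  (+0.0653+0.0522i)·(-0.0837-0.3438i)  (-0.1749+0.1896i)·(+0.0559-0.0090i)  (-0.3339-0.3545i)·(-0.0264-0.3303i)  (+0.3465-0.2832i)·(+0.0001+0.0000i)  (-0.0793-0.1122i)·(+0.0264-0.3303i)  (+0.4209-0.2550i)·(+0.0559+0.0090i)  (-0.2054-0.4001i)·(+0.0837-0.3438i)  (-0.1469+0.0628i)·(+0.3288+0.1084i)
Y_4^1(R⁻¹ n̂) = -0.325507+0.154330i

Re=-0.3255 Im=0.1543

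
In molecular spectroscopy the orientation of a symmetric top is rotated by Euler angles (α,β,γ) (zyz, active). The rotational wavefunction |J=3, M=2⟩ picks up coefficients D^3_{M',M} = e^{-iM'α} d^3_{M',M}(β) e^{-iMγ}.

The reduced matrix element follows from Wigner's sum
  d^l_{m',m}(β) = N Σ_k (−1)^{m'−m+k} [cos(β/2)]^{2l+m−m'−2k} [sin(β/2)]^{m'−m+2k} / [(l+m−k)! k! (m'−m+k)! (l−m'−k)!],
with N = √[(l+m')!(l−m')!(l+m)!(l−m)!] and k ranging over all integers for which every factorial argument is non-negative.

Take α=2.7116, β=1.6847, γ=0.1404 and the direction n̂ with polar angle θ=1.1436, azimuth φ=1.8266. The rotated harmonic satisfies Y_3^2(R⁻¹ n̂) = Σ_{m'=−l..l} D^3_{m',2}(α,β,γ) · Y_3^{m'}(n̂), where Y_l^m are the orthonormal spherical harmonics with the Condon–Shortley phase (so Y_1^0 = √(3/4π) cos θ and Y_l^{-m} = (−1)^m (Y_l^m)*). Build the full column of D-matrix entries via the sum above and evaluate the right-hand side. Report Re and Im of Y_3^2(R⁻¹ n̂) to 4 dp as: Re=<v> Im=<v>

Need the full column D^3_{m',2} for m'=−3..3 at α=2.7116, β=1.6847, γ=0.1404.
cos(β/2)=0.665711, sin(β/2)=0.746210
d^3_{-3,2}: single k=5 term ⇒ +0.377282;  D = -0.000007+0.377282i
d^3_{-2,2}: k∈[4..5] ⇒ +0.687045 -0.172649 = +0.514395;  D = +0.214441-0.467565i
d^3_{-1,2}: k∈[3..4] ⇒ +0.775300 -0.487068 = +0.288232;  D = -0.218435+0.188052i
d^3_{0,2}: k∈[2..3] ⇒ +0.598998 -0.752620 = -0.153622;  D = -0.147605+0.042572i
d^3_{1,2}: k∈[1..2] ⇒ +0.308525 -0.775300 = -0.466776;  D = +0.461590+0.069381i
d^3_{2,2}: k∈[0..1] ⇒ +0.087039 -0.546808 = -0.459769;  D = -0.384785-0.251651i
d^3_{3,2}: single k=0 term ⇒ -0.238982;  D = +0.127272+0.202273i
Y_3^{m'}(θ=1.1436,φ=1.8266) and Σ D·Y over m':
  (-0.0000+0.3773i)·(+0.2184+0.2264i)  (+0.2144-0.4676i)·(-0.3058+0.1717i)  (-0.2184+0.1881i)·(+0.0105+0.0403i)  (-0.1476+0.0426i)·(-0.3311+0.0000i)  (+0.4616+0.0694i)·(-0.0105+0.0403i)  (-0.3848-0.2517i)·(-0.3058-0.1717i)  (+0.1273+0.2023i)·(-0.2184+0.2264i)
Y_3^2(R⁻¹ n̂) = -0.038495+0.386844i

Re=-0.0385 Im=0.3868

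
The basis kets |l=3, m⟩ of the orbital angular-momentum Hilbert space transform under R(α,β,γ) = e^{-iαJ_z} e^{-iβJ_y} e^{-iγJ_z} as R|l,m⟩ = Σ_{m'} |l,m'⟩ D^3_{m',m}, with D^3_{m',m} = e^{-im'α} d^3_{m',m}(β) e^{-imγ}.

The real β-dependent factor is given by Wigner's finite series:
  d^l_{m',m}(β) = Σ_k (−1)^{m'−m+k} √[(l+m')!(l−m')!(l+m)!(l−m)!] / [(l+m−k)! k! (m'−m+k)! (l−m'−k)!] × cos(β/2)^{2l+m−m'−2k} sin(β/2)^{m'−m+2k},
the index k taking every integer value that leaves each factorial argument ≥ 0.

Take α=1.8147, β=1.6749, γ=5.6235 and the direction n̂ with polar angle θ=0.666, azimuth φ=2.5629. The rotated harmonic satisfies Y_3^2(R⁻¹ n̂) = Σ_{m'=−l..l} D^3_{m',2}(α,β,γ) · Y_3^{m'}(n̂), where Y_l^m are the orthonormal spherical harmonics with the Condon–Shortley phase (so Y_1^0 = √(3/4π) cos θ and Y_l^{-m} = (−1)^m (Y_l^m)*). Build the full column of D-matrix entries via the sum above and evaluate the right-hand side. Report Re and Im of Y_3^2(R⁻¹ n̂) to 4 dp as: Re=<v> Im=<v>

Re=0.3022 Im=0.1210

Need the full column D^3_{m',2} for m'=−3..3 at α=1.8147, β=1.6749, γ=5.6235.
cos(β/2)=0.669359, sin(β/2)=0.742939
d^3_{-3,2}: single k=5 term ⇒ +0.371108;  D = +0.329122+0.171464i
d^3_{-2,2}: k∈[4..5] ⇒ +0.682497 -0.168158 = +0.514339;  D = +0.120451-0.500036i
d^3_{-1,2}: k∈[3..4] ⇒ +0.777799 -0.479098 = +0.298701;  D = -0.298692+0.002247i
d^3_{0,2}: k∈[2..3] ⇒ +0.606882 -0.747638 = -0.140756;  D = -0.035018-0.136330i
d^3_{1,2}: k∈[1..2] ⇒ +0.315682 -0.777799 = -0.462116;  D = -0.406576+0.219654i
d^3_{2,2}: k∈[0..1] ⇒ +0.089941 -0.554005 = -0.464064;  D = +0.312650+0.342937i
d^3_{3,2}: single k=0 term ⇒ -0.244526;  D = +0.135569-0.203505i
Y_3^{m'}(θ=0.666,φ=2.5629) and Σ D·Y over m':
  (+0.3291+0.1715i)·(+0.0162-0.0971i)  (+0.1205-0.5000i)·(+0.1232+0.2809i)  (-0.2987+0.0022i)·(-0.3496-0.2284i)  (-0.0350-0.1363i)·(+0.0268+0.0000i)  (-0.4066+0.2197i)·(+0.3496-0.2284i)  (+0.3126+0.3429i)·(+0.1232-0.2809i)  (+0.1356-0.2035i)·(-0.0162-0.0971i)
Y_3^2(R⁻¹ n̂) = +0.302225+0.121044i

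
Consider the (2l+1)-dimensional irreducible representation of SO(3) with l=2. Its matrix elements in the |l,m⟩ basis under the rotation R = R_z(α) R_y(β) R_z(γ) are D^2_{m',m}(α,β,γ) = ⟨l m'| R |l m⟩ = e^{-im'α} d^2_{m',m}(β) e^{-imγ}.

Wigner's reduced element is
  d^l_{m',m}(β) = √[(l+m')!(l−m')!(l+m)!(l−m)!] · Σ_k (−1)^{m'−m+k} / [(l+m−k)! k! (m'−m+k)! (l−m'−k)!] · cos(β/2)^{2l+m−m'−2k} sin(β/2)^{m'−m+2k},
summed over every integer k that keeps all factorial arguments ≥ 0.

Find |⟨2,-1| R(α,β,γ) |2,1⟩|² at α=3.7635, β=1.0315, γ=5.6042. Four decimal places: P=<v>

P=0.2431

Split into d^2_{-1,1}(β=1.0315) × two z-phases.
With c≡cos(β/2)=0.869923 and s≡sin(β/2)=0.493187, N=[1·6·6·1]^{1/2}=6.000000
k∈{2,3} keeps every argument non-negative
  k=2: (−1)^0·6.0000/(2)·0.8699^2·0.4932^2 = +0.552213
  k=3: (−1)^1·6.0000/(6)·0.8699^0·0.4932^4 = -0.059163
d^2_{-1,1}(1.0315) = +0.552213 -0.059163 = +0.493051
|D^2_{-1,1}|² = |d^2_{-1,1}(β)|² = (+0.493051)² = 0.243099 (the z-rotation phases have unit modulus)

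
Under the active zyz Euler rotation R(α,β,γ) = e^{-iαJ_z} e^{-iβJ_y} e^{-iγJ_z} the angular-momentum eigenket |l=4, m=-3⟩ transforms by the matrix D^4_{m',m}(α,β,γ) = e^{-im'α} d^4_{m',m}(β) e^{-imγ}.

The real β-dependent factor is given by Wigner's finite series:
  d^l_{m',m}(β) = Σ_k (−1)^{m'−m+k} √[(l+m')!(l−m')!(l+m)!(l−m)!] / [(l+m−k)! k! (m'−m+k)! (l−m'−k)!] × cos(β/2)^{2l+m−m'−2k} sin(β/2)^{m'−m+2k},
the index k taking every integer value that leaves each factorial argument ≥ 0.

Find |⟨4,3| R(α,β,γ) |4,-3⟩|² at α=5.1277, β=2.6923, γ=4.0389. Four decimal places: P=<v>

P=0.2679

First d^4_{3,-3}(β=2.6923), then the phase factors e^{-i(3)α} and e^{-i(-3)γ}:
With c≡cos(β/2)=0.222762 and s≡sin(β/2)=0.974873, N=[5040·1·1·5040]^{1/2}=5040.000000
k: max(0,(-3)−(3))=0 … min(4+(-3),4−(3))=1
  k=0: (−1)^6·5040.0000/(720)·0.2228^2·0.9749^6 = +0.298172
  k=1: (−1)^7·5040.0000/(5040)·0.2228^0·0.9749^8 = -0.815801
d^4_{3,-3}(2.6923) = +0.298172 -0.815801 = -0.517629
|D^4_{3,-3}|² = |d^4_{3,-3}(β)|² = (-0.517629)² = 0.267940 (the z-rotation phases have unit modulus)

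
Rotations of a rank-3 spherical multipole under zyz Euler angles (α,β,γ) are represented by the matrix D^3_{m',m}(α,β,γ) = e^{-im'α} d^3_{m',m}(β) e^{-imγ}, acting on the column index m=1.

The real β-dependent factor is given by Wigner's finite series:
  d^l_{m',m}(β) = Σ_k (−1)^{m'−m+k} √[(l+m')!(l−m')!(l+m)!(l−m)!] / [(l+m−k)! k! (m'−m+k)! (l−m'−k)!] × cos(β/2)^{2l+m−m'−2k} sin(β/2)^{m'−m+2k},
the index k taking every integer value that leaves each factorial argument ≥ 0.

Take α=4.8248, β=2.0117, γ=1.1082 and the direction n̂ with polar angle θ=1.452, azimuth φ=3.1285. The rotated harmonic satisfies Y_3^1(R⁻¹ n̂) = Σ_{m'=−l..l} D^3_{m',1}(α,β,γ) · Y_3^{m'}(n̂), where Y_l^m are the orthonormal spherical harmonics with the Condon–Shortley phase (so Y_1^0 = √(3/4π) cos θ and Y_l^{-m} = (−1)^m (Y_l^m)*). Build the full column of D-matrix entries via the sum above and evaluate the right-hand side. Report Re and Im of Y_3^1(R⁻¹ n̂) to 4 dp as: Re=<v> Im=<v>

Re=-0.2538 Im=-0.1096

Need the full column D^3_{m',1} for m'=−3..3 at α=4.8248, β=2.0117, γ=1.1082.
cos(β/2)=0.535370, sin(β/2)=0.844617
d^3_{-3,1}: single k=4 term ⇒ +0.564930;  D = +0.393659+0.405189i
d^3_{-2,1}: k∈[3..4] ⇒ +0.584754 -0.727703 = -0.142949;  D = +0.090708-0.110484i
d^3_{-1,1}: k∈[2..4] ⇒ +0.351632 -1.166914 +0.363045 = -0.452237;  D = +0.379512+0.245945i
d^3_{0,1}: k∈[1..3] ⇒ +0.128683 -0.960849 +0.797159 = -0.035006;  D = -0.015622+0.031327i
d^3_{1,1}: k∈[0..2] ⇒ +0.023547 -0.468843 +0.875185 = +0.429889;  D = +0.403798+0.147483i
d^3_{2,1}: k∈[0..1] ⇒ -0.117471 +0.584754 = +0.467283;  D = -0.110064+0.454135i
d^3_{3,1}: single k=0 term ⇒ +0.226978;  D = -0.225197-0.028380i
Y_3^{m'}(θ=1.452,φ=3.1285) and Σ D·Y over m':
  (+0.3937+0.4052i)·(-0.4081-0.0160i)  (+0.0907-0.1105i)·(+0.1194+0.0031i)  (+0.3795+0.2459i)·(+0.2983+0.0039i)  (-0.0156+0.0313i)·(-0.1296+0.0000i)  (+0.4038+0.1475i)·(-0.2983+0.0039i)  (-0.1101+0.4541i)·(+0.1194-0.0031i)  (-0.2252-0.0284i)·(+0.4081-0.0160i)
Y_3^1(R⁻¹ n̂) = -0.253845-0.109634i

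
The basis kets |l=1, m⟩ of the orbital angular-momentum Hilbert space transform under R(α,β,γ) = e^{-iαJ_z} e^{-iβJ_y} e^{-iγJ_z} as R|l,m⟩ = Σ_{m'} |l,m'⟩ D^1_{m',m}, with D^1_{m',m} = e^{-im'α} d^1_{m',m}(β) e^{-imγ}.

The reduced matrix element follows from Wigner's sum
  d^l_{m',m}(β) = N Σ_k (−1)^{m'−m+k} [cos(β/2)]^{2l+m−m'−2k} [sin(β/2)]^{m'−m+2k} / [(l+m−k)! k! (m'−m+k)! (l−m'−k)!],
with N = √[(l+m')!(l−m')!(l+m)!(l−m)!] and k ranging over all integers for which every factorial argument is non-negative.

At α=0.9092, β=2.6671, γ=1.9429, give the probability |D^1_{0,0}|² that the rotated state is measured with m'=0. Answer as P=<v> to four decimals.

P=0.7913

First d^1_{0,0}(β=2.6671), then the phase factors e^{-i(0)α} and e^{-i(0)γ}:
c=cos(2.6671/2)=0.235027, s=sin(2.6671/2)=0.971989; N=√[1·1·1·1]=1.000000
The bounds max(0,m−m')=0 and min(l+m,l−m')=1 give 2 terms
  k=0: (−1)^0·1.0000/(1)·0.2350^2·0.9720^0 = +0.055238
  k=1: (−1)^1·1.0000/(1)·0.2350^0·0.9720^2 = -0.944762
d^1_{0,0}(2.6671) = +0.055238 -0.944762 = -0.889525
|D^1_{0,0}|² = |d^1_{0,0}(β)|² = (-0.889525)² = 0.791254 (the z-rotation phases have unit modulus)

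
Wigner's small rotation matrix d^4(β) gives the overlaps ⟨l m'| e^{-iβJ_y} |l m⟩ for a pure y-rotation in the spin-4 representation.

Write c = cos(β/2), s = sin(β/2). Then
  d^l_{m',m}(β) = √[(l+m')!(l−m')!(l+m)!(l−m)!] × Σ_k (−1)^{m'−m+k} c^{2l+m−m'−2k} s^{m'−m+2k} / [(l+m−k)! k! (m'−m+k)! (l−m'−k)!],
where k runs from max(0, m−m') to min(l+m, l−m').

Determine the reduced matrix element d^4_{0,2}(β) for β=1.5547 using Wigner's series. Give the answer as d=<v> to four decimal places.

d=-0.3945

d^4_{0,2}(β=1.5547) via Wigner's sum:
Half-angle: c=0.712775, s=0.701393. N=√(24·24·720·2)=910.735966
k∈{2,3,4} keeps every argument non-negative
  k=2: (−1)^0·910.7360/(96)·0.7128^6·0.7014^2 = +0.612009
  k=3: (−1)^1·910.7360/(36)·0.7128^4·0.7014^4 = -1.580320
  k=4: (−1)^2·910.7360/(96)·0.7128^2·0.7014^6 = +0.573845
d^4_{0,2}(1.5547) = +0.612009 -1.580320 +0.573845 = -0.394466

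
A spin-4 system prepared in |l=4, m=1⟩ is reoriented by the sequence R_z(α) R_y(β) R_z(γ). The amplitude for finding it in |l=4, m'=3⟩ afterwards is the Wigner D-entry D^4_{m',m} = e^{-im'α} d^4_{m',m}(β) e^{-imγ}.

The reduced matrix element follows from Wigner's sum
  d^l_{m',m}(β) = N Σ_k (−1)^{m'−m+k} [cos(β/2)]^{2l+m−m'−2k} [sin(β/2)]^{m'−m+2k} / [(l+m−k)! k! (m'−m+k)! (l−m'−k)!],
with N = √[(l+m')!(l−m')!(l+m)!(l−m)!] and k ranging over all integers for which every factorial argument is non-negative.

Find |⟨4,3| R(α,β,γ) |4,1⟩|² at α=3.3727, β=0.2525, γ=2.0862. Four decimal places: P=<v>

P=0.0136

D^4_{3,1}(3.3727,0.2525,2.0862) = e^{-i·3·3.3727}·d^4_{3,1}(0.2525)·e^{-i·1·2.0862}. Compute d first:
Half-angle: c=0.992041, s=0.125915. N=√(5040·1·120·6)=1904.940944
The bounds max(0,m−m')=0 and min(l+m,l−m')=1 give 2 terms
  k=0: (−1)^2·1904.9409/(240)·0.9920^6·0.1259^2 = +0.119951
  k=1: (−1)^3·1904.9409/(144)·0.9920^4·0.1259^4 = -0.003221
d^4_{3,1}(0.2525) = +0.119951 -0.003221 = +0.116730
|D^4_{3,1}|² = |d^4_{3,1}(β)|² = (+0.116730)² = 0.013626 (the z-rotation phases have unit modulus)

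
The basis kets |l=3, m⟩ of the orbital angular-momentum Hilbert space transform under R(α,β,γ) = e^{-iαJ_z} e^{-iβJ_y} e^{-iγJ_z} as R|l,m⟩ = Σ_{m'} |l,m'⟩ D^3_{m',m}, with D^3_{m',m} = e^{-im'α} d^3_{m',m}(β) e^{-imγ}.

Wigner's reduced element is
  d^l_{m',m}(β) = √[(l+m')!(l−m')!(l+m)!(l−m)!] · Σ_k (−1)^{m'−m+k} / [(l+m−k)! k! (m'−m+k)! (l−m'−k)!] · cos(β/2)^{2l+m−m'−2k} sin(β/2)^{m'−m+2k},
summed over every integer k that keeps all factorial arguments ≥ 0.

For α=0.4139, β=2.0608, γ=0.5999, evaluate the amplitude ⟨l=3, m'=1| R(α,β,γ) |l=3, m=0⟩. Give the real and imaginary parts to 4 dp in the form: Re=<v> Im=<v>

Re=-0.0376 Im=0.0165

Split into d^3_{1,0}(β=2.0608) × two z-phases.
c=cos(2.0608/2)=0.514476, s=sin(2.0608/2)=0.857505; N=√[24·2·6·6]=41.569219
Admissible k: 0..2 (factorial args all ≥0)
  k=0: (−1)^1·41.5692/(12)·0.5145^5·0.8575^1 = -0.107066
  k=1: (−1)^2·41.5692/(4)·0.5145^3·0.8575^3 = +0.892312
  k=2: (−1)^3·41.5692/(12)·0.5145^1·0.8575^5 = -0.826302
d^3_{1,0}(2.0608) = -0.107066 +0.892312 -0.826302 = -0.041056
D = (+0.915559-0.402183i)·(-0.041056)·(+1.000000+0.000000i) = -0.037589+0.016512i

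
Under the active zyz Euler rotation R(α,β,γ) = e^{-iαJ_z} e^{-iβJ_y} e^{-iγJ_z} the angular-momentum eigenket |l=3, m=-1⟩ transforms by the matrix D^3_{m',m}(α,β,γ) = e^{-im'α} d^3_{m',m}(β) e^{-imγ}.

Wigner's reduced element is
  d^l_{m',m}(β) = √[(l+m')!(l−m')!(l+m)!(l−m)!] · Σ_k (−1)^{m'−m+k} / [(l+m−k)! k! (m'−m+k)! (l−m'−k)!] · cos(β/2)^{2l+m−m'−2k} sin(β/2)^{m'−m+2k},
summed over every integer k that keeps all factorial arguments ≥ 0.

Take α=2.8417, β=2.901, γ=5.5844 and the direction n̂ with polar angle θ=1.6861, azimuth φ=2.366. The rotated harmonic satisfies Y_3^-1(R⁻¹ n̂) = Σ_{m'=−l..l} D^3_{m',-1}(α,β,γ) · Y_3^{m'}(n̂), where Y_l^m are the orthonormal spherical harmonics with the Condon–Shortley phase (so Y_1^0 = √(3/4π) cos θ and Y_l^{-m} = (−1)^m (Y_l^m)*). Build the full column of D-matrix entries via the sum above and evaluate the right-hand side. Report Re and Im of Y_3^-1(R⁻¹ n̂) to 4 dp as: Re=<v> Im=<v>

Need the full column D^3_{m',-1} for m'=−3..3 at α=2.8417, β=2.901, γ=5.5844.
cos(β/2)=0.120006, sin(β/2)=0.992773
d^3_{-3,-1}: single k=2 term ⇒ +0.000792;  D = +0.000022+0.000791i
d^3_{-2,-1}: k∈[1..2] ⇒ +0.000078 -0.010695 = -0.010617;  D = -0.002855+0.010226i
d^3_{-1,-1}: k∈[0..2] ⇒ +0.000003 -0.001635 +0.083938 = +0.082306;  D = -0.044562+0.069199i
d^3_{0,-1}: k∈[0..2] ⇒ -0.000086 +0.017574 -0.400908 = -0.383420;  D = -0.293555+0.246649i
d^3_{1,-1}: k∈[0..2] ⇒ +0.001227 -0.111918 +0.957415 = +0.846723;  D = -0.780249+0.328866i
d^3_{2,-1}: k∈[0..1] ⇒ -0.010695 +0.365978 = +0.355282;  D = +0.353543-0.035116i
d^3_{3,-1}: single k=0 term ⇒ +0.054182;  D = -0.053092-0.010812i
Y_3^{m'}(θ=1.6861,φ=2.366) and Σ D·Y over m':
  (+0.0000+0.0008i)·(+0.2806-0.2976i)  (-0.0029+0.0102i)·(-0.0023-0.1160i)  (-0.0446+0.0692i)·(+0.2141+0.2099i)  (-0.2936+0.2466i)·(+0.1260+0.0000i)  (-0.7802+0.3289i)·(-0.2141+0.2099i)  (+0.3535-0.0351i)·(-0.0023+0.1160i)  (-0.0531-0.0108i)·(-0.2806-0.2976i)
Y_3^-1(R⁻¹ n̂) = +0.053329-0.137191i

Re=0.0533 Im=-0.1372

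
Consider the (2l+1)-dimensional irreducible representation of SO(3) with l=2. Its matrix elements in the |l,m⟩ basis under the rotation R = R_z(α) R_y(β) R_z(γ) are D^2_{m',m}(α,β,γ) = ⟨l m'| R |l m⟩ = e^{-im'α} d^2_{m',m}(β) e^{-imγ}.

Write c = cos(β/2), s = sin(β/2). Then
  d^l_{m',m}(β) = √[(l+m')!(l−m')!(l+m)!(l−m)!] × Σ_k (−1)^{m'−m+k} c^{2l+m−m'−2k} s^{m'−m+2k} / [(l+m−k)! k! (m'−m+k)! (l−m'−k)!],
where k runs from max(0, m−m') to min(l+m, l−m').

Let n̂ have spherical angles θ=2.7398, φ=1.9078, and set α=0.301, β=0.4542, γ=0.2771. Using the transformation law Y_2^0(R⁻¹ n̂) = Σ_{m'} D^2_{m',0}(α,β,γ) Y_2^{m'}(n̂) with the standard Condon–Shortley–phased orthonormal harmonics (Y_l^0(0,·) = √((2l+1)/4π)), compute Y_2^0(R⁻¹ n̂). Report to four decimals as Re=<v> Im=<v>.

Need the full column D^2_{m',0} for m'=−2..2 at α=0.301, β=0.4542, γ=0.2771.
cos(β/2)=0.974323, sin(β/2)=0.225153
d^2_{-2,0}: single k=2 term ⇒ +0.117879;  D = +0.097157+0.066754i
d^2_{-1,0}: k∈[1..2] ⇒ +0.510109 -0.027240 = +0.482868;  D = +0.461159+0.143159i
d^2_{0,0}: k∈[0..2] ⇒ +0.901182 -0.192496 +0.002570 = +0.711256;  D = +0.711256+0.000000i
d^2_{1,0}: k∈[0..1] ⇒ -0.510109 +0.027240 = -0.482868;  D = -0.461159+0.143159i
d^2_{2,0}: single k=0 term ⇒ +0.117879;  D = +0.097157-0.066754i
Y_2^{m'}(θ=2.7398,φ=1.9078) and Σ D·Y over m':
  (+0.0972+0.0668i)·(-0.0462+0.0369i)  (+0.4612+0.1432i)·(+0.0919+0.2624i)  (+0.7113+0.0000i)·(+0.4861+0.0000i)  (-0.4612+0.1432i)·(-0.0919+0.2624i)  (+0.0972-0.0668i)·(-0.0462-0.0369i)
Y_2^0(R⁻¹ n̂) = +0.341502-0.000000i

Re=0.3415 Im=0.0000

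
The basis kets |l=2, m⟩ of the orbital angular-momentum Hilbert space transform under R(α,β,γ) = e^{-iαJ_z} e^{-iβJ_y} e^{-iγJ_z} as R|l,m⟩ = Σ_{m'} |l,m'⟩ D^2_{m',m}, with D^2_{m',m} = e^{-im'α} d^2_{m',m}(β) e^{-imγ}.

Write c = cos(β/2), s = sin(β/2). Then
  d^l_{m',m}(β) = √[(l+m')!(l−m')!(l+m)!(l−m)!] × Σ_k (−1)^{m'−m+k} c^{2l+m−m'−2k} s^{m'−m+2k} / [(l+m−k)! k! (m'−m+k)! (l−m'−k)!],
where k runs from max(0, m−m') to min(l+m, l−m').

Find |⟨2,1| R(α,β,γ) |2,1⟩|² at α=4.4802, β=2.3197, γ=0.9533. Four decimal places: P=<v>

P=0.1420

First d^2_{1,1}(β=2.3197), then the phase factors e^{-i(1)α} and e^{-i(1)γ}:
c=cos(2.3197/2)=0.399477, s=sin(2.3197/2)=0.916743; N=√[6·1·6·1]=6.000000
The bounds max(0,m−m')=0 and min(l+m,l−m')=1 give 2 terms
  k=0: (−1)^0·6.0000/(6)·0.3995^4·0.9167^0 = +0.025466
  k=1: (−1)^1·6.0000/(2)·0.3995^2·0.9167^2 = -0.402347
d^2_{1,1}(2.3197) = +0.025466 -0.402347 = -0.376880
|D^2_{1,1}|² = |d^2_{1,1}(β)|² = (-0.376880)² = 0.142039 (the z-rotation phases have unit modulus)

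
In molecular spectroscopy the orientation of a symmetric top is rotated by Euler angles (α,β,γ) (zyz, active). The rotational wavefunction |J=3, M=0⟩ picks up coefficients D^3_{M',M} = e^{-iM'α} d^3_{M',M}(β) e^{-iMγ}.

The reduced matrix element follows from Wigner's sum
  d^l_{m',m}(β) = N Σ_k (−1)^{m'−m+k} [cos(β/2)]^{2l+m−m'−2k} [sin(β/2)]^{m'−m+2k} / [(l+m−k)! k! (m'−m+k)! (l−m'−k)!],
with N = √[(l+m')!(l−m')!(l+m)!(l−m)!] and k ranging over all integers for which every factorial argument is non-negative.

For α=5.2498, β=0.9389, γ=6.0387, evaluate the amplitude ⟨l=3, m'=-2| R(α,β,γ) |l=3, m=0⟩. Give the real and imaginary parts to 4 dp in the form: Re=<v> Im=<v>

D^3_{-2,0}(5.2498,0.9389,6.0387) = e^{-i·-2·5.2498}·d^3_{-2,0}(0.9389)·e^{-i·0·6.0387}. Compute d first:
c=cos(0.9389/2)=0.891817, s=sin(0.9389/2)=0.452396; N=√[1·120·6·6]=65.726707
Admissible k: 2..3 (factorial args all ≥0)
  k=2: (−1)^0·65.7267/(12)·0.8918^4·0.4524^2 = +0.709090
  k=3: (−1)^1·65.7267/(12)·0.8918^2·0.4524^4 = -0.182468
d^3_{-2,0}(0.9389) = +0.709090 -0.182468 = +0.526622
Phases: e^{-i·(-2)·5.2498}=-0.475889-0.879505i, e^{-i·(0)·6.0387}=+1.000000+0.000000i ⇒ D=-0.250613-0.463167i

Re=-0.2506 Im=-0.4632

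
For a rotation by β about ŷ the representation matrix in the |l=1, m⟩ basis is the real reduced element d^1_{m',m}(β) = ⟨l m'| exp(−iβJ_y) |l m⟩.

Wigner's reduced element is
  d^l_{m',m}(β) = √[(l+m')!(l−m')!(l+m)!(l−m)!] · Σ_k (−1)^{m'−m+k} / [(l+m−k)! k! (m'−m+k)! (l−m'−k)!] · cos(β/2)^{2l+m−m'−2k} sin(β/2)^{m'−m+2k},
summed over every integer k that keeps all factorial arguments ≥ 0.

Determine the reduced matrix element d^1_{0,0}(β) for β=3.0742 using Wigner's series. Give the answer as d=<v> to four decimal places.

d^1_{0,0}(β=3.0742) via Wigner's sum:
c=cos(3.0742/2)=0.033690, s=sin(3.0742/2)=0.999432; N=√[1·1·1·1]=1.000000
The bounds max(0,m−m')=0 and min(l+m,l−m')=1 give 2 terms
  k=0: (−1)^0·1.0000/(1)·0.0337^2·0.9994^0 = +0.001135
  k=1: (−1)^1·1.0000/(1)·0.0337^0·0.9994^2 = -0.998865
d^1_{0,0}(3.0742) = +0.001135 -0.998865 = -0.997730

d=-0.9977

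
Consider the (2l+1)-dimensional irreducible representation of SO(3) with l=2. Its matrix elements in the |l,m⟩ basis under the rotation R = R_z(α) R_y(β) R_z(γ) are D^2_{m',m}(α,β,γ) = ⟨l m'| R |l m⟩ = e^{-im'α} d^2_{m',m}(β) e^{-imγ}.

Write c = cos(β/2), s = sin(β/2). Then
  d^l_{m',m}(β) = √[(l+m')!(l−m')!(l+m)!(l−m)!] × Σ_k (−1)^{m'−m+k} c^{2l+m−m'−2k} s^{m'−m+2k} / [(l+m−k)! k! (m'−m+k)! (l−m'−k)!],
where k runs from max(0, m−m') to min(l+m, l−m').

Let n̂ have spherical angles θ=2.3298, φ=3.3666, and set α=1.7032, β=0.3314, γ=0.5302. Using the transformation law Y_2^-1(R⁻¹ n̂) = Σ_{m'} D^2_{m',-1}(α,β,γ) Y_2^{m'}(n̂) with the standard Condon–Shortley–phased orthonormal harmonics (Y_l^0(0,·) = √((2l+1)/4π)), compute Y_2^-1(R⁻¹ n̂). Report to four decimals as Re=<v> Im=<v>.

Re=-0.2618 Im=0.2817

Need the full column D^2_{m',-1} for m'=−2..2 at α=1.7032, β=0.3314, γ=0.5302.
cos(β/2)=0.986303, sin(β/2)=0.164943
d^2_{-2,-1}: single k=1 term ⇒ +0.316515;  D = -0.221649-0.225950i
d^2_{-1,-1}: k∈[0..1] ⇒ +0.946328 -0.079398 = +0.866930;  D = -0.533311+0.683482i
d^2_{0,-1}: k∈[0..1] ⇒ -0.387650 +0.010841 = -0.376809;  D = -0.325075-0.190555i
d^2_{1,-1}: k∈[0..1] ⇒ +0.079398 -0.000740 = +0.078658;  D = +0.030471-0.072516i
d^2_{2,-1}: single k=0 term ⇒ -0.008852;  D = +0.008542+0.002322i
Y_2^{m'}(θ=2.3298,φ=3.3666) and Σ D·Y over m':
  (-0.2216-0.2260i)·(+0.1831-0.0884i)  (-0.5333+0.6835i)·(+0.3760-0.0861i)  (-0.3251-0.1906i)·(+0.1327+0.0000i)  (+0.0305-0.0725i)·(-0.3760-0.0861i)  (+0.0085+0.0023i)·(+0.1831+0.0884i)
Y_2^-1(R⁻¹ n̂) = -0.261762+0.281663i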